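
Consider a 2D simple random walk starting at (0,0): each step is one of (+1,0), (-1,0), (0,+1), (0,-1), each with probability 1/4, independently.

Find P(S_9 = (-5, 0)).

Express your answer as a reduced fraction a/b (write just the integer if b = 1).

Let h be the number of horizontal steps (so 9-h are vertical). To end at (-5,0) need (h-5)/2 right-steps and ((9-h)+0)/2 up-steps.
Sum over h with 5 ≤ h ≤ 9, h ≡ 1 (mod 2), 9-h ≡ 0 (mod 2):
h=5: C(9,5)·C(5,0)·C(4,2) = 126·1·6 = 756
h=7: C(9,7)·C(7,1)·C(2,1) = 36·7·2 = 504
h=9: C(9,9)·C(9,2)·C(0,0) = 1·36·1 = 36
Total favorable: 1296
Total paths: 4^9 = 262144
P = 1296/262144 = 81/16384

Answer: 81/16384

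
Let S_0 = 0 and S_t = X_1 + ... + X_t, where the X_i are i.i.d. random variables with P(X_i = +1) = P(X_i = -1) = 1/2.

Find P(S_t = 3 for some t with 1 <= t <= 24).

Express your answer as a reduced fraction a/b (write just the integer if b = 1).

Count via complement. Let g(t,s) = #length-t paths at position s with S_1..S_t all ≠ 3.
g(t,s) = g(t-1,s-1) + g(t-1,s+1) for s ≠ 3; g(t,3) = 0.
t=0: g(0,0)=1
t=1: g(1,-1)=1 g(1,1)=1
t=2: g(2,-2)=1 g(2,0)=2 g(2,2)=1
t=3: g(3,-3)=1 g(3,-1)=3 g(3,1)=3
t=4: g(4,-4)=1 g(4,-2)=4 g(4,0)=6 g(4,2)=3
t=5: g(5,-5)=1 g(5,-3)=5 g(5,-1)=10 g(5,1)=9
t=6: g(6,-6)=1 g(6,-4)=6 g(6,-2)=15 g(6,0)=19 g(6,2)=9
t=7: g(7,-7)=1 g(7,-5)=7 g(7,-3)=21 g(7,-1)=34 g(7,1)=28
t=8: g(8,-8)=1 g(8,-6)=8 g(8,-4)=28 g(8,-2)=55 g(8,0)=62 g(8,2)=28
t=9: g(9,-9)=1 g(9,-7)=9 g(9,-5)=36 g(9,-3)=83 g(9,-1)=117 g(9,1)=90
t=10: g(10,-10)=1 g(10,-8)=10 g(10,-6)=45 g(10,-4)=119 g(10,-2)=200 g(10,0)=207 g(10,2)=90
t=11: g(11,-11)=1 g(11,-9)=11 g(11,-7)=55 g(11,-5)=164 g(11,-3)=319 g(11,-1)=407 g(11,1)=297
t=12: g(12,-12)=1 g(12,-10)=12 g(12,-8)=66 g(12,-6)=219 g(12,-4)=483 g(12,-2)=726 g(12,0)=704 g(12,2)=297
t=13: g(13,-13)=1 g(13,-11)=13 g(13,-9)=78 g(13,-7)=285 g(13,-5)=702 g(13,-3)=1209 g(13,-1)=1430 g(13,1)=1001
t=14: g(14,-14)=1 g(14,-12)=14 g(14,-10)=91 g(14,-8)=363 g(14,-6)=987 g(14,-4)=1911 g(14,-2)=2639 g(14,0)=2431 g(14,2)=1001
t=15: g(15,-15)=1 g(15,-13)=15 g(15,-11)=105 g(15,-9)=454 g(15,-7)=1350 g(15,-5)=2898 g(15,-3)=4550 g(15,-1)=5070 g(15,1)=3432
t=16: g(16,-16)=1 g(16,-14)=16 g(16,-12)=120 g(16,-10)=559 g(16,-8)=1804 g(16,-6)=4248 g(16,-4)=7448 g(16,-2)=9620 g(16,0)=8502 g(16,2)=3432
t=17: g(17,-17)=1 g(17,-15)=17 g(17,-13)=136 g(17,-11)=679 g(17,-9)=2363 g(17,-7)=6052 g(17,-5)=11696 g(17,-3)=17068 g(17,-1)=18122 g(17,1)=11934
t=18: g(18,-18)=1 g(18,-16)=18 g(18,-14)=153 g(18,-12)=815 g(18,-10)=3042 g(18,-8)=8415 g(18,-6)=17748 g(18,-4)=28764 g(18,-2)=35190 g(18,0)=30056 g(18,2)=11934
t=19: g(19,-19)=1 g(19,-17)=19 g(19,-15)=171 g(19,-13)=968 g(19,-11)=3857 g(19,-9)=11457 g(19,-7)=26163 g(19,-5)=46512 g(19,-3)=63954 g(19,-1)=65246 g(19,1)=41990
t=20: g(20,-20)=1 g(20,-18)=20 g(20,-16)=190 g(20,-14)=1139 g(20,-12)=4825 g(20,-10)=15314 g(20,-8)=37620 g(20,-6)=72675 g(20,-4)=110466 g(20,-2)=129200 g(20,0)=107236 g(20,2)=41990
t=21: g(21,-21)=1 g(21,-19)=21 g(21,-17)=210 g(21,-15)=1329 g(21,-13)=5964 g(21,-11)=20139 g(21,-9)=52934 g(21,-7)=110295 g(21,-5)=183141 g(21,-3)=239666 g(21,-1)=236436 g(21,1)=149226
t=22: g(22,-22)=1 g(22,-20)=22 g(22,-18)=231 g(22,-16)=1539 g(22,-14)=7293 g(22,-12)=26103 g(22,-10)=73073 g(22,-8)=163229 g(22,-6)=293436 g(22,-4)=422807 g(22,-2)=476102 g(22,0)=385662 g(22,2)=149226
t=23: g(23,-23)=1 g(23,-21)=23 g(23,-19)=253 g(23,-17)=1770 g(23,-15)=8832 g(23,-13)=33396 g(23,-11)=99176 g(23,-9)=236302 g(23,-7)=456665 g(23,-5)=716243 g(23,-3)=898909 g(23,-1)=861764 g(23,1)=534888
t=24: g(24,-24)=1 g(24,-22)=24 g(24,-20)=276 g(24,-18)=2023 g(24,-16)=10602 g(24,-14)=42228 g(24,-12)=132572 g(24,-10)=335478 g(24,-8)=692967 g(24,-6)=1172908 g(24,-4)=1615152 g(24,-2)=1760673 g(24,0)=1396652 g(24,2)=534888
Paths never hitting 3: Σ_s g(24,s) = 7696444
Paths hitting 3: 2^24 - 7696444 = 9080772
P = 9080772/16777216 = 2270193/4194304

Answer: 2270193/4194304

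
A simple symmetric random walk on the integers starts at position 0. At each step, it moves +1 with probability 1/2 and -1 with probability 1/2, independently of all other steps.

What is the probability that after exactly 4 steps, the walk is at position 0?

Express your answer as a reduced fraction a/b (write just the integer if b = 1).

To return to 0 after 4 steps: need exactly 2 steps of +1 and 2 of -1.
Favorable paths: C(4,2) = 6
Total paths: 2^4 = 16
P = 6/16 = 3/8

Answer: 3/8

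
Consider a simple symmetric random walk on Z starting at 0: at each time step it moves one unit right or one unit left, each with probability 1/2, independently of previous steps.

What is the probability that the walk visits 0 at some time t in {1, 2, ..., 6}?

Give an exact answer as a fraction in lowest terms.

Answer: 11/16

Derivation:
Count via complement. Let g(t,s) = #length-t paths at position s with S_1..S_t all ≠ 0.
g(t,s) = g(t-1,s-1) + g(t-1,s+1) for s ≠ 0; g(t,0) = 0.
t=0: g(0,0)=1
t=1: g(1,-1)=1 g(1,1)=1
t=2: g(2,-2)=1 g(2,2)=1
t=3: g(3,-3)=1 g(3,-1)=1 g(3,1)=1 g(3,3)=1
t=4: g(4,-4)=1 g(4,-2)=2 g(4,2)=2 g(4,4)=1
t=5: g(5,-5)=1 g(5,-3)=3 g(5,-1)=2 g(5,1)=2 g(5,3)=3 g(5,5)=1
t=6: g(6,-6)=1 g(6,-4)=4 g(6,-2)=5 g(6,2)=5 g(6,4)=4 g(6,6)=1
Paths never hitting 0: Σ_s g(6,s) = 20
Paths hitting 0: 2^6 - 20 = 44
P = 44/64 = 11/16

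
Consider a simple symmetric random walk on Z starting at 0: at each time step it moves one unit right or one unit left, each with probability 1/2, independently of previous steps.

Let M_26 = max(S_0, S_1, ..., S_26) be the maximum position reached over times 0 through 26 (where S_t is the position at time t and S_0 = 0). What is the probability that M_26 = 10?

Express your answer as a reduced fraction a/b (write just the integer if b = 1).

Let M_26 = max(S_0,...,S_26). Use the reflection principle: for j ≥ 1, #{paths with M_26 ≥ j} = #{S_26 ≥ j} + #{S_26 ≥ j+1}.
By reflection, #{M_26 ≥ 10} = #{S_26 ≥ 10} + #{S_26 ≥ 11} = 2533987 + 971712 = 3505699.
#{M_26 ≥ 11} = #{S_26 ≥ 11} + #{S_26 ≥ 12} = 971712 + 971712 = 1943424.
#{M_26 = 10} = 3505699 - 1943424 = 1562275.
P(M_26 = 10) = 1562275/67108864 = 1562275/67108864

Answer: 1562275/67108864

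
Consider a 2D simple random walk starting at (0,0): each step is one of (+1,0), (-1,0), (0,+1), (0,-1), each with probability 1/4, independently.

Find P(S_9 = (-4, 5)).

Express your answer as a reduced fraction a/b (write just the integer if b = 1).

Let h be the number of horizontal steps (so 9-h are vertical). To end at (-4,5) need (h-4)/2 right-steps and ((9-h)+5)/2 up-steps.
Sum over h with 4 ≤ h ≤ 4, h ≡ 0 (mod 2), 9-h ≡ 1 (mod 2):
h=4: C(9,4)·C(4,0)·C(5,5) = 126·1·1 = 126
Total favorable: 126
Total paths: 4^9 = 262144
P = 126/262144 = 63/131072

Answer: 63/131072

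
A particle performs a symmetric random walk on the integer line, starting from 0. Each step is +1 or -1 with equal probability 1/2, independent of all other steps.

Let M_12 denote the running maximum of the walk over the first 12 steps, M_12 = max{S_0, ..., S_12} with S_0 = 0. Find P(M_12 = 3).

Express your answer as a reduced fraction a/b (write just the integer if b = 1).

Answer: 495/4096

Derivation:
Let M_12 = max(S_0,...,S_12). Use the reflection principle: for j ≥ 1, #{paths with M_12 ≥ j} = #{S_12 ≥ j} + #{S_12 ≥ j+1}.
By reflection, #{M_12 ≥ 3} = #{S_12 ≥ 3} + #{S_12 ≥ 4} = 794 + 794 = 1588.
#{M_12 ≥ 4} = #{S_12 ≥ 4} + #{S_12 ≥ 5} = 794 + 299 = 1093.
#{M_12 = 3} = 1588 - 1093 = 495.
P(M_12 = 3) = 495/4096 = 495/4096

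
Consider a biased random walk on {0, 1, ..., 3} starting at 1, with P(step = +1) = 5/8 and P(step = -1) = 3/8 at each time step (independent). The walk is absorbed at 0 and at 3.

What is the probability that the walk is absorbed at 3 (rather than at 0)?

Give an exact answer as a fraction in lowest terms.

Answer: 25/49

Derivation:
Biased walk: p = 5/8, q = 3/8, r = q/p = 3/5
Gambler's ruin: P(hit 3 before 0 | start at 1) = (1 - r^a)/(1 - r^N)
r^1 = 3/5; r^3 = 27/125
P = (1 - 3/5) / (1 - 27/125) = 2/5 / 98/125 = 25/49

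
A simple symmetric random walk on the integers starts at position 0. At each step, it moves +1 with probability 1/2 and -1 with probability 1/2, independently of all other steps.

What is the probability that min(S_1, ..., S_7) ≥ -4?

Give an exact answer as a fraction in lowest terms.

Let f(t,s) = #length-t paths at position s with S_1..S_t all ≥ -4.
f(t,s) = f(t-1,s-1) + f(t-1,s+1) for s ≥ -4; f(t,s) = 0 for s < -4.
t=0: f(0,0)=1
t=1: f(1,-1)=1 f(1,1)=1
t=2: f(2,-2)=1 f(2,0)=2 f(2,2)=1
t=3: f(3,-3)=1 f(3,-1)=3 f(3,1)=3 f(3,3)=1
t=4: f(4,-4)=1 f(4,-2)=4 f(4,0)=6 f(4,2)=4 f(4,4)=1
t=5: f(5,-3)=5 f(5,-1)=10 f(5,1)=10 f(5,3)=5 f(5,5)=1
t=6: f(6,-4)=5 f(6,-2)=15 f(6,0)=20 f(6,2)=15 f(6,4)=6 f(6,6)=1
t=7: f(7,-3)=20 f(7,-1)=35 f(7,1)=35 f(7,3)=21 f(7,5)=7 f(7,7)=1
Σ_s f(7,s) = 119
P = 119/128 = 119/128

Answer: 119/128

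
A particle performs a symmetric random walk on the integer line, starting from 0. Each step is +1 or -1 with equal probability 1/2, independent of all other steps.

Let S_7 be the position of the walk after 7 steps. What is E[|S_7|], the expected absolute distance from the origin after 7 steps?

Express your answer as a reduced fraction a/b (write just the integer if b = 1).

Answer: 35/16

Derivation:
S_7 takes values m ≡ 1 (mod 2) with |m| ≤ 7; P(S_7=m) = C(7,(7+m)/2)/2^7.
Total paths: 2^7 = 128
Distribution: P(S=-7)=1/128, P(S=-5)=7/128, P(S=-3)=21/128, P(S=-1)=35/128, P(S=1)=35/128, P(S=3)=21/128, P(S=5)=7/128, P(S=7)=1/128
E[|S_7|] = Σ_m |m|·P(S_7=m) = 280/128 = 35/16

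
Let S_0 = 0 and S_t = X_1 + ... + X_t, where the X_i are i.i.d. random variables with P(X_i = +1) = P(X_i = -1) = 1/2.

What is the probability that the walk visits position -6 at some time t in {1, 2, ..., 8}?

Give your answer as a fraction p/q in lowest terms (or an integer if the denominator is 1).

Count via complement. Let g(t,s) = #length-t paths at position s with S_1..S_t all ≠ -6.
g(t,s) = g(t-1,s-1) + g(t-1,s+1) for s ≠ -6; g(t,-6) = 0.
t=0: g(0,0)=1
t=1: g(1,-1)=1 g(1,1)=1
t=2: g(2,-2)=1 g(2,0)=2 g(2,2)=1
t=3: g(3,-3)=1 g(3,-1)=3 g(3,1)=3 g(3,3)=1
t=4: g(4,-4)=1 g(4,-2)=4 g(4,0)=6 g(4,2)=4 g(4,4)=1
t=5: g(5,-5)=1 g(5,-3)=5 g(5,-1)=10 g(5,1)=10 g(5,3)=5 g(5,5)=1
t=6: g(6,-4)=6 g(6,-2)=15 g(6,0)=20 g(6,2)=15 g(6,4)=6 g(6,6)=1
t=7: g(7,-5)=6 g(7,-3)=21 g(7,-1)=35 g(7,1)=35 g(7,3)=21 g(7,5)=7 g(7,7)=1
t=8: g(8,-4)=27 g(8,-2)=56 g(8,0)=70 g(8,2)=56 g(8,4)=28 g(8,6)=8 g(8,8)=1
Paths never hitting -6: Σ_s g(8,s) = 246
Paths hitting -6: 2^8 - 246 = 10
P = 10/256 = 5/128

Answer: 5/128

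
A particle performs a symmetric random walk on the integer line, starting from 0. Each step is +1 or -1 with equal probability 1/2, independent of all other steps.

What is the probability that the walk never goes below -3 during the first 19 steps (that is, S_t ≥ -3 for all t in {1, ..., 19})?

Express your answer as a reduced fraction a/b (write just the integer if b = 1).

Let f(t,s) = #length-t paths at position s with S_1..S_t all ≥ -3.
f(t,s) = f(t-1,s-1) + f(t-1,s+1) for s ≥ -3; f(t,s) = 0 for s < -3.
t=0: f(0,0)=1
t=1: f(1,-1)=1 f(1,1)=1
t=2: f(2,-2)=1 f(2,0)=2 f(2,2)=1
t=3: f(3,-3)=1 f(3,-1)=3 f(3,1)=3 f(3,3)=1
t=4: f(4,-2)=4 f(4,0)=6 f(4,2)=4 f(4,4)=1
t=5: f(5,-3)=4 f(5,-1)=10 f(5,1)=10 f(5,3)=5 f(5,5)=1
t=6: f(6,-2)=14 f(6,0)=20 f(6,2)=15 f(6,4)=6 f(6,6)=1
t=7: f(7,-3)=14 f(7,-1)=34 f(7,1)=35 f(7,3)=21 f(7,5)=7 f(7,7)=1
t=8: f(8,-2)=48 f(8,0)=69 f(8,2)=56 f(8,4)=28 f(8,6)=8 f(8,8)=1
t=9: f(9,-3)=48 f(9,-1)=117 f(9,1)=125 f(9,3)=84 f(9,5)=36 f(9,7)=9 f(9,9)=1
t=10: f(10,-2)=165 f(10,0)=242 f(10,2)=209 f(10,4)=120 f(10,6)=45 f(10,8)=10 f(10,10)=1
t=11: f(11,-3)=165 f(11,-1)=407 f(11,1)=451 f(11,3)=329 f(11,5)=165 f(11,7)=55 f(11,9)=11 f(11,11)=1
t=12: f(12,-2)=572 f(12,0)=858 f(12,2)=780 f(12,4)=494 f(12,6)=220 f(12,8)=66 f(12,10)=12 f(12,12)=1
t=13: f(13,-3)=572 f(13,-1)=1430 f(13,1)=1638 f(13,3)=1274 f(13,5)=714 f(13,7)=286 f(13,9)=78 f(13,11)=13 f(13,13)=1
t=14: f(14,-2)=2002 f(14,0)=3068 f(14,2)=2912 f(14,4)=1988 f(14,6)=1000 f(14,8)=364 f(14,10)=91 f(14,12)=14 f(14,14)=1
t=15: f(15,-3)=2002 f(15,-1)=5070 f(15,1)=5980 f(15,3)=4900 f(15,5)=2988 f(15,7)=1364 f(15,9)=455 f(15,11)=105 f(15,13)=15 f(15,15)=1
t=16: f(16,-2)=7072 f(16,0)=11050 f(16,2)=10880 f(16,4)=7888 f(16,6)=4352 f(16,8)=1819 f(16,10)=560 f(16,12)=120 f(16,14)=16 f(16,16)=1
t=17: f(17,-3)=7072 f(17,-1)=18122 f(17,1)=21930 f(17,3)=18768 f(17,5)=12240 f(17,7)=6171 f(17,9)=2379 f(17,11)=680 f(17,13)=136 f(17,15)=17 f(17,17)=1
t=18: f(18,-2)=25194 f(18,0)=40052 f(18,2)=40698 f(18,4)=31008 f(18,6)=18411 f(18,8)=8550 f(18,10)=3059 f(18,12)=816 f(18,14)=153 f(18,16)=18 f(18,18)=1
t=19: f(19,-3)=25194 f(19,-1)=65246 f(19,1)=80750 f(19,3)=71706 f(19,5)=49419 f(19,7)=26961 f(19,9)=11609 f(19,11)=3875 f(19,13)=969 f(19,15)=171 f(19,17)=19 f(19,19)=1
Σ_s f(19,s) = 335920
P = 335920/524288 = 20995/32768

Answer: 20995/32768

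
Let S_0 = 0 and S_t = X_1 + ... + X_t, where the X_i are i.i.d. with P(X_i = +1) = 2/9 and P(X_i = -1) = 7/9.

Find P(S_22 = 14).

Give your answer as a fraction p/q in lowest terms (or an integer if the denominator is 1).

To reach position 14 after 22 steps: need 18 steps of +1 and 4 steps of -1.
Number of such sequences: C(22,18) = 7315
Each has probability (2/9)^18 · (7/9)^4 = 629407744/984770902183611232881
P = 7315 · 629407744/984770902183611232881 = 4604117647360/984770902183611232881

Answer: 4604117647360/984770902183611232881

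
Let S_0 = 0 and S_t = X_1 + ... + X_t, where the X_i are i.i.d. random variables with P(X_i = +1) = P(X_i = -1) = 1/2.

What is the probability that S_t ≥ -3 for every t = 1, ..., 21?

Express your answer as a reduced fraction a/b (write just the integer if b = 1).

Answer: 323323/524288

Derivation:
Let f(t,s) = #length-t paths at position s with S_1..S_t all ≥ -3.
f(t,s) = f(t-1,s-1) + f(t-1,s+1) for s ≥ -3; f(t,s) = 0 for s < -3.
t=0: f(0,0)=1
t=1: f(1,-1)=1 f(1,1)=1
t=2: f(2,-2)=1 f(2,0)=2 f(2,2)=1
t=3: f(3,-3)=1 f(3,-1)=3 f(3,1)=3 f(3,3)=1
t=4: f(4,-2)=4 f(4,0)=6 f(4,2)=4 f(4,4)=1
t=5: f(5,-3)=4 f(5,-1)=10 f(5,1)=10 f(5,3)=5 f(5,5)=1
t=6: f(6,-2)=14 f(6,0)=20 f(6,2)=15 f(6,4)=6 f(6,6)=1
t=7: f(7,-3)=14 f(7,-1)=34 f(7,1)=35 f(7,3)=21 f(7,5)=7 f(7,7)=1
t=8: f(8,-2)=48 f(8,0)=69 f(8,2)=56 f(8,4)=28 f(8,6)=8 f(8,8)=1
t=9: f(9,-3)=48 f(9,-1)=117 f(9,1)=125 f(9,3)=84 f(9,5)=36 f(9,7)=9 f(9,9)=1
t=10: f(10,-2)=165 f(10,0)=242 f(10,2)=209 f(10,4)=120 f(10,6)=45 f(10,8)=10 f(10,10)=1
t=11: f(11,-3)=165 f(11,-1)=407 f(11,1)=451 f(11,3)=329 f(11,5)=165 f(11,7)=55 f(11,9)=11 f(11,11)=1
t=12: f(12,-2)=572 f(12,0)=858 f(12,2)=780 f(12,4)=494 f(12,6)=220 f(12,8)=66 f(12,10)=12 f(12,12)=1
t=13: f(13,-3)=572 f(13,-1)=1430 f(13,1)=1638 f(13,3)=1274 f(13,5)=714 f(13,7)=286 f(13,9)=78 f(13,11)=13 f(13,13)=1
t=14: f(14,-2)=2002 f(14,0)=3068 f(14,2)=2912 f(14,4)=1988 f(14,6)=1000 f(14,8)=364 f(14,10)=91 f(14,12)=14 f(14,14)=1
t=15: f(15,-3)=2002 f(15,-1)=5070 f(15,1)=5980 f(15,3)=4900 f(15,5)=2988 f(15,7)=1364 f(15,9)=455 f(15,11)=105 f(15,13)=15 f(15,15)=1
t=16: f(16,-2)=7072 f(16,0)=11050 f(16,2)=10880 f(16,4)=7888 f(16,6)=4352 f(16,8)=1819 f(16,10)=560 f(16,12)=120 f(16,14)=16 f(16,16)=1
t=17: f(17,-3)=7072 f(17,-1)=18122 f(17,1)=21930 f(17,3)=18768 f(17,5)=12240 f(17,7)=6171 f(17,9)=2379 f(17,11)=680 f(17,13)=136 f(17,15)=17 f(17,17)=1
t=18: f(18,-2)=25194 f(18,0)=40052 f(18,2)=40698 f(18,4)=31008 f(18,6)=18411 f(18,8)=8550 f(18,10)=3059 f(18,12)=816 f(18,14)=153 f(18,16)=18 f(18,18)=1
t=19: f(19,-3)=25194 f(19,-1)=65246 f(19,1)=80750 f(19,3)=71706 f(19,5)=49419 f(19,7)=26961 f(19,9)=11609 f(19,11)=3875 f(19,13)=969 f(19,15)=171 f(19,17)=19 f(19,19)=1
t=20: f(20,-2)=90440 f(20,0)=145996 f(20,2)=152456 f(20,4)=121125 f(20,6)=76380 f(20,8)=38570 f(20,10)=15484 f(20,12)=4844 f(20,14)=1140 f(20,16)=190 f(20,18)=20 f(20,20)=1
t=21: f(21,-3)=90440 f(21,-1)=236436 f(21,1)=298452 f(21,3)=273581 f(21,5)=197505 f(21,7)=114950 f(21,9)=54054 f(21,11)=20328 f(21,13)=5984 f(21,15)=1330 f(21,17)=210 f(21,19)=21 f(21,21)=1
Σ_s f(21,s) = 1293292
P = 1293292/2097152 = 323323/524288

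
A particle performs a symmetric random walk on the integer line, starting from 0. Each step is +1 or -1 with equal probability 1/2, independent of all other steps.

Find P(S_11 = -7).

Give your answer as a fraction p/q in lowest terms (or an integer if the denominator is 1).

To reach position -7 after 11 steps: need 2 steps of +1 and 9 of -1.
Favorable paths: C(11,2) = 55
Total paths: 2^11 = 2048
P = 55/2048 = 55/2048

Answer: 55/2048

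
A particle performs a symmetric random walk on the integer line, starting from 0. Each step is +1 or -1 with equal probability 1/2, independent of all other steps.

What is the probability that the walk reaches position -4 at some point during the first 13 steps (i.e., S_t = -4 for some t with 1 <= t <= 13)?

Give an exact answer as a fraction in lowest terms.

Count via complement. Let g(t,s) = #length-t paths at position s with S_1..S_t all ≠ -4.
g(t,s) = g(t-1,s-1) + g(t-1,s+1) for s ≠ -4; g(t,-4) = 0.
t=0: g(0,0)=1
t=1: g(1,-1)=1 g(1,1)=1
t=2: g(2,-2)=1 g(2,0)=2 g(2,2)=1
t=3: g(3,-3)=1 g(3,-1)=3 g(3,1)=3 g(3,3)=1
t=4: g(4,-2)=4 g(4,0)=6 g(4,2)=4 g(4,4)=1
t=5: g(5,-3)=4 g(5,-1)=10 g(5,1)=10 g(5,3)=5 g(5,5)=1
t=6: g(6,-2)=14 g(6,0)=20 g(6,2)=15 g(6,4)=6 g(6,6)=1
t=7: g(7,-3)=14 g(7,-1)=34 g(7,1)=35 g(7,3)=21 g(7,5)=7 g(7,7)=1
t=8: g(8,-2)=48 g(8,0)=69 g(8,2)=56 g(8,4)=28 g(8,6)=8 g(8,8)=1
t=9: g(9,-3)=48 g(9,-1)=117 g(9,1)=125 g(9,3)=84 g(9,5)=36 g(9,7)=9 g(9,9)=1
t=10: g(10,-2)=165 g(10,0)=242 g(10,2)=209 g(10,4)=120 g(10,6)=45 g(10,8)=10 g(10,10)=1
t=11: g(11,-3)=165 g(11,-1)=407 g(11,1)=451 g(11,3)=329 g(11,5)=165 g(11,7)=55 g(11,9)=11 g(11,11)=1
t=12: g(12,-2)=572 g(12,0)=858 g(12,2)=780 g(12,4)=494 g(12,6)=220 g(12,8)=66 g(12,10)=12 g(12,12)=1
t=13: g(13,-3)=572 g(13,-1)=1430 g(13,1)=1638 g(13,3)=1274 g(13,5)=714 g(13,7)=286 g(13,9)=78 g(13,11)=13 g(13,13)=1
Paths never hitting -4: Σ_s g(13,s) = 6006
Paths hitting -4: 2^13 - 6006 = 2186
P = 2186/8192 = 1093/4096

Answer: 1093/4096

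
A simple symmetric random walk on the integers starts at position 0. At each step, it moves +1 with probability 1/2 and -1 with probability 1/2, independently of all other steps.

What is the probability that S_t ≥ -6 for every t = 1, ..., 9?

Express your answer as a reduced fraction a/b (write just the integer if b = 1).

Answer: 501/512

Derivation:
Let f(t,s) = #length-t paths at position s with S_1..S_t all ≥ -6.
f(t,s) = f(t-1,s-1) + f(t-1,s+1) for s ≥ -6; f(t,s) = 0 for s < -6.
t=0: f(0,0)=1
t=1: f(1,-1)=1 f(1,1)=1
t=2: f(2,-2)=1 f(2,0)=2 f(2,2)=1
t=3: f(3,-3)=1 f(3,-1)=3 f(3,1)=3 f(3,3)=1
t=4: f(4,-4)=1 f(4,-2)=4 f(4,0)=6 f(4,2)=4 f(4,4)=1
t=5: f(5,-5)=1 f(5,-3)=5 f(5,-1)=10 f(5,1)=10 f(5,3)=5 f(5,5)=1
t=6: f(6,-6)=1 f(6,-4)=6 f(6,-2)=15 f(6,0)=20 f(6,2)=15 f(6,4)=6 f(6,6)=1
t=7: f(7,-5)=7 f(7,-3)=21 f(7,-1)=35 f(7,1)=35 f(7,3)=21 f(7,5)=7 f(7,7)=1
t=8: f(8,-6)=7 f(8,-4)=28 f(8,-2)=56 f(8,0)=70 f(8,2)=56 f(8,4)=28 f(8,6)=8 f(8,8)=1
t=9: f(9,-5)=35 f(9,-3)=84 f(9,-1)=126 f(9,1)=126 f(9,3)=84 f(9,5)=36 f(9,7)=9 f(9,9)=1
Σ_s f(9,s) = 501
P = 501/512 = 501/512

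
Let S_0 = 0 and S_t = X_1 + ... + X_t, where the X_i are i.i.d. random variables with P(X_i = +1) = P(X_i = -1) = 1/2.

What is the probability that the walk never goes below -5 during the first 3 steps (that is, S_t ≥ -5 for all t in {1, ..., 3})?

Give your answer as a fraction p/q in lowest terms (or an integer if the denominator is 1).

Let f(t,s) = #length-t paths at position s with S_1..S_t all ≥ -5.
f(t,s) = f(t-1,s-1) + f(t-1,s+1) for s ≥ -5; f(t,s) = 0 for s < -5.
t=0: f(0,0)=1
t=1: f(1,-1)=1 f(1,1)=1
t=2: f(2,-2)=1 f(2,0)=2 f(2,2)=1
t=3: f(3,-3)=1 f(3,-1)=3 f(3,1)=3 f(3,3)=1
Σ_s f(3,s) = 8
P = 8/8 = 1

Answer: 1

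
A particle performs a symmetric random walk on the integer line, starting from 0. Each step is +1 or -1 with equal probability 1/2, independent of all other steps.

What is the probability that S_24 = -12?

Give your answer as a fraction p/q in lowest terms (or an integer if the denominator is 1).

Answer: 33649/4194304

Derivation:
To reach position -12 after 24 steps: need 6 steps of +1 and 18 of -1.
Favorable paths: C(24,6) = 134596
Total paths: 2^24 = 16777216
P = 134596/16777216 = 33649/4194304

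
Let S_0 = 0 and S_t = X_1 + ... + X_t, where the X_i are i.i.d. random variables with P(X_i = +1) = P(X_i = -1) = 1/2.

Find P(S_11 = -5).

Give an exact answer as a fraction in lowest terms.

Answer: 165/2048

Derivation:
To reach position -5 after 11 steps: need 3 steps of +1 and 8 of -1.
Favorable paths: C(11,3) = 165
Total paths: 2^11 = 2048
P = 165/2048 = 165/2048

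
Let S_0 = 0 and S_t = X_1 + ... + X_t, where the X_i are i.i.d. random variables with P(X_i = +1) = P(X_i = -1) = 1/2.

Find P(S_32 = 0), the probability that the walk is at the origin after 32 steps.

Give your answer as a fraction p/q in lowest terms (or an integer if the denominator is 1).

Answer: 300540195/2147483648

Derivation:
To return to 0 after 32 steps: need exactly 16 steps of +1 and 16 of -1.
Favorable paths: C(32,16) = 601080390
Total paths: 2^32 = 4294967296
P = 601080390/4294967296 = 300540195/2147483648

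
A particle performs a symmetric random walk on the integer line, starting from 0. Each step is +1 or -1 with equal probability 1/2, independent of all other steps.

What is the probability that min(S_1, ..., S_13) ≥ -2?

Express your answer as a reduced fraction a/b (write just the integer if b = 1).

Let f(t,s) = #length-t paths at position s with S_1..S_t all ≥ -2.
f(t,s) = f(t-1,s-1) + f(t-1,s+1) for s ≥ -2; f(t,s) = 0 for s < -2.
t=0: f(0,0)=1
t=1: f(1,-1)=1 f(1,1)=1
t=2: f(2,-2)=1 f(2,0)=2 f(2,2)=1
t=3: f(3,-1)=3 f(3,1)=3 f(3,3)=1
t=4: f(4,-2)=3 f(4,0)=6 f(4,2)=4 f(4,4)=1
t=5: f(5,-1)=9 f(5,1)=10 f(5,3)=5 f(5,5)=1
t=6: f(6,-2)=9 f(6,0)=19 f(6,2)=15 f(6,4)=6 f(6,6)=1
t=7: f(7,-1)=28 f(7,1)=34 f(7,3)=21 f(7,5)=7 f(7,7)=1
t=8: f(8,-2)=28 f(8,0)=62 f(8,2)=55 f(8,4)=28 f(8,6)=8 f(8,8)=1
t=9: f(9,-1)=90 f(9,1)=117 f(9,3)=83 f(9,5)=36 f(9,7)=9 f(9,9)=1
t=10: f(10,-2)=90 f(10,0)=207 f(10,2)=200 f(10,4)=119 f(10,6)=45 f(10,8)=10 f(10,10)=1
t=11: f(11,-1)=297 f(11,1)=407 f(11,3)=319 f(11,5)=164 f(11,7)=55 f(11,9)=11 f(11,11)=1
t=12: f(12,-2)=297 f(12,0)=704 f(12,2)=726 f(12,4)=483 f(12,6)=219 f(12,8)=66 f(12,10)=12 f(12,12)=1
t=13: f(13,-1)=1001 f(13,1)=1430 f(13,3)=1209 f(13,5)=702 f(13,7)=285 f(13,9)=78 f(13,11)=13 f(13,13)=1
Σ_s f(13,s) = 4719
P = 4719/8192 = 4719/8192

Answer: 4719/8192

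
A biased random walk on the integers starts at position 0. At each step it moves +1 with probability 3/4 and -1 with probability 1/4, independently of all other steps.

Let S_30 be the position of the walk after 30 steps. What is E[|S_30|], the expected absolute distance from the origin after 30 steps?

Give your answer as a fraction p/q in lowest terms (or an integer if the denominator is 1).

S_30 takes values m ≡ 0 (mod 2) with |m| ≤ 30; P(S_30=m) = C(30,(30+m)/2) · (3/4)^((30+m)/2) · (1/4)^((30-m)/2).
Distribution: P(S=-30)=1/1152921504606846976, P(S=-28)=45/576460752303423488, P(S=-26)=3915/1152921504606846976, P(S=-24)=27405/288230376151711744, P(S=-22)=2219805/1152921504606846976, P(S=-20)=17314479/576460752303423488, P(S=-18)=432861975/1152921504606846976, P(S=-16)=556536825/144115188075855872, P(S=-14)=38401040925/1152921504606846976, P(S=-12)=140803816725/576460752303423488, P(S=-10)=1774128090735/1152921504606846976, P(S=-8)=2419265578275/288230376151711744, P(S=-6)=45966045987225/1152921504606846976, P(S=-4)=95467941665775/576460752303423488, P(S=-2)=695552146422075/1152921504606846976, P(S=0)=139110429284415/72057594037927936, P(S=2)=6259969317798675/1152921504606846976, P(S=4)=7732903274927775/576460752303423488, P(S=6)=33509247524687025/1152921504606846976, P(S=8)=15872801459062275/288230376151711744, P(S=10)=104760489629811015/1152921504606846976, P(S=12)=74828921164150725/576460752303423488, P(S=14)=183670988312006325/1152921504606846976, P(S=16)=23957085432000825/144115188075855872, P(S=18)=167699598024005775/1152921504606846976, P(S=20)=60371855288642079/576460752303423488, P(S=22)=69659833025356245/1152921504606846976, P(S=24)=7739981447261805/288230376151711744, P(S=26)=9951404717908035/1152921504606846976, P(S=28)=1029455660473245/576460752303423488, P(S=30)=205891132094649/1152921504606846976
E[|S_30|] = Σ_m |m|·P(S_30=m) = 540590067694463235/36028797018963968

Answer: 540590067694463235/36028797018963968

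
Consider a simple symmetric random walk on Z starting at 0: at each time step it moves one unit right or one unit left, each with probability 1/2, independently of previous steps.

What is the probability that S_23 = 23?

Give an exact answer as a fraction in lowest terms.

Answer: 1/8388608

Derivation:
To reach position 23 after 23 steps: need 23 steps of +1 and 0 of -1.
Favorable paths: C(23,23) = 1
Total paths: 2^23 = 8388608
P = 1/8388608 = 1/8388608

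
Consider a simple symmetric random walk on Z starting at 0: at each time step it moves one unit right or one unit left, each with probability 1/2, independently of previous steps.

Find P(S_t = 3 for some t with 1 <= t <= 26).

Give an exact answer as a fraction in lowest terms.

Answer: 1168527/2097152

Derivation:
Count via complement. Let g(t,s) = #length-t paths at position s with S_1..S_t all ≠ 3.
g(t,s) = g(t-1,s-1) + g(t-1,s+1) for s ≠ 3; g(t,3) = 0.
t=0: g(0,0)=1
t=1: g(1,-1)=1 g(1,1)=1
t=2: g(2,-2)=1 g(2,0)=2 g(2,2)=1
t=3: g(3,-3)=1 g(3,-1)=3 g(3,1)=3
t=4: g(4,-4)=1 g(4,-2)=4 g(4,0)=6 g(4,2)=3
t=5: g(5,-5)=1 g(5,-3)=5 g(5,-1)=10 g(5,1)=9
t=6: g(6,-6)=1 g(6,-4)=6 g(6,-2)=15 g(6,0)=19 g(6,2)=9
t=7: g(7,-7)=1 g(7,-5)=7 g(7,-3)=21 g(7,-1)=34 g(7,1)=28
t=8: g(8,-8)=1 g(8,-6)=8 g(8,-4)=28 g(8,-2)=55 g(8,0)=62 g(8,2)=28
t=9: g(9,-9)=1 g(9,-7)=9 g(9,-5)=36 g(9,-3)=83 g(9,-1)=117 g(9,1)=90
t=10: g(10,-10)=1 g(10,-8)=10 g(10,-6)=45 g(10,-4)=119 g(10,-2)=200 g(10,0)=207 g(10,2)=90
t=11: g(11,-11)=1 g(11,-9)=11 g(11,-7)=55 g(11,-5)=164 g(11,-3)=319 g(11,-1)=407 g(11,1)=297
t=12: g(12,-12)=1 g(12,-10)=12 g(12,-8)=66 g(12,-6)=219 g(12,-4)=483 g(12,-2)=726 g(12,0)=704 g(12,2)=297
t=13: g(13,-13)=1 g(13,-11)=13 g(13,-9)=78 g(13,-7)=285 g(13,-5)=702 g(13,-3)=1209 g(13,-1)=1430 g(13,1)=1001
t=14: g(14,-14)=1 g(14,-12)=14 g(14,-10)=91 g(14,-8)=363 g(14,-6)=987 g(14,-4)=1911 g(14,-2)=2639 g(14,0)=2431 g(14,2)=1001
t=15: g(15,-15)=1 g(15,-13)=15 g(15,-11)=105 g(15,-9)=454 g(15,-7)=1350 g(15,-5)=2898 g(15,-3)=4550 g(15,-1)=5070 g(15,1)=3432
t=16: g(16,-16)=1 g(16,-14)=16 g(16,-12)=120 g(16,-10)=559 g(16,-8)=1804 g(16,-6)=4248 g(16,-4)=7448 g(16,-2)=9620 g(16,0)=8502 g(16,2)=3432
t=17: g(17,-17)=1 g(17,-15)=17 g(17,-13)=136 g(17,-11)=679 g(17,-9)=2363 g(17,-7)=6052 g(17,-5)=11696 g(17,-3)=17068 g(17,-1)=18122 g(17,1)=11934
t=18: g(18,-18)=1 g(18,-16)=18 g(18,-14)=153 g(18,-12)=815 g(18,-10)=3042 g(18,-8)=8415 g(18,-6)=17748 g(18,-4)=28764 g(18,-2)=35190 g(18,0)=30056 g(18,2)=11934
t=19: g(19,-19)=1 g(19,-17)=19 g(19,-15)=171 g(19,-13)=968 g(19,-11)=3857 g(19,-9)=11457 g(19,-7)=26163 g(19,-5)=46512 g(19,-3)=63954 g(19,-1)=65246 g(19,1)=41990
t=20: g(20,-20)=1 g(20,-18)=20 g(20,-16)=190 g(20,-14)=1139 g(20,-12)=4825 g(20,-10)=15314 g(20,-8)=37620 g(20,-6)=72675 g(20,-4)=110466 g(20,-2)=129200 g(20,0)=107236 g(20,2)=41990
t=21: g(21,-21)=1 g(21,-19)=21 g(21,-17)=210 g(21,-15)=1329 g(21,-13)=5964 g(21,-11)=20139 g(21,-9)=52934 g(21,-7)=110295 g(21,-5)=183141 g(21,-3)=239666 g(21,-1)=236436 g(21,1)=149226
t=22: g(22,-22)=1 g(22,-20)=22 g(22,-18)=231 g(22,-16)=1539 g(22,-14)=7293 g(22,-12)=26103 g(22,-10)=73073 g(22,-8)=163229 g(22,-6)=293436 g(22,-4)=422807 g(22,-2)=476102 g(22,0)=385662 g(22,2)=149226
t=23: g(23,-23)=1 g(23,-21)=23 g(23,-19)=253 g(23,-17)=1770 g(23,-15)=8832 g(23,-13)=33396 g(23,-11)=99176 g(23,-9)=236302 g(23,-7)=456665 g(23,-5)=716243 g(23,-3)=898909 g(23,-1)=861764 g(23,1)=534888
t=24: g(24,-24)=1 g(24,-22)=24 g(24,-20)=276 g(24,-18)=2023 g(24,-16)=10602 g(24,-14)=42228 g(24,-12)=132572 g(24,-10)=335478 g(24,-8)=692967 g(24,-6)=1172908 g(24,-4)=1615152 g(24,-2)=1760673 g(24,0)=1396652 g(24,2)=534888
t=25: g(25,-25)=1 g(25,-23)=25 g(25,-21)=300 g(25,-19)=2299 g(25,-17)=12625 g(25,-15)=52830 g(25,-13)=174800 g(25,-11)=468050 g(25,-9)=1028445 g(25,-7)=1865875 g(25,-5)=2788060 g(25,-3)=3375825 g(25,-1)=3157325 g(25,1)=1931540
t=26: g(26,-26)=1 g(26,-24)=26 g(26,-22)=325 g(26,-20)=2599 g(26,-18)=14924 g(26,-16)=65455 g(26,-14)=227630 g(26,-12)=642850 g(26,-10)=1496495 g(26,-8)=2894320 g(26,-6)=4653935 g(26,-4)=6163885 g(26,-2)=6533150 g(26,0)=5088865 g(26,2)=1931540
Paths never hitting 3: Σ_s g(26,s) = 29716000
Paths hitting 3: 2^26 - 29716000 = 37392864
P = 37392864/67108864 = 1168527/2097152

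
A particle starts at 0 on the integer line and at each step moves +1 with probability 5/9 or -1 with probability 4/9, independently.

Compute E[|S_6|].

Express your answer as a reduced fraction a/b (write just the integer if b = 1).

Answer: 344402/177147

Derivation:
S_6 takes values m ≡ 0 (mod 2) with |m| ≤ 6; P(S_6=m) = C(6,(6+m)/2) · (5/9)^((6+m)/2) · (4/9)^((6-m)/2).
Distribution: P(S=-6)=4096/531441, P(S=-4)=10240/177147, P(S=-2)=32000/177147, P(S=0)=160000/531441, P(S=2)=50000/177147, P(S=4)=25000/177147, P(S=6)=15625/531441
E[|S_6|] = Σ_m |m|·P(S_6=m) = 344402/177147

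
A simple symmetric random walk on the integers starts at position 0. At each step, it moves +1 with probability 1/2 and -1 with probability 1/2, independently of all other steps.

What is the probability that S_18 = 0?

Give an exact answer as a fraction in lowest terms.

Answer: 12155/65536

Derivation:
To return to 0 after 18 steps: need exactly 9 steps of +1 and 9 of -1.
Favorable paths: C(18,9) = 48620
Total paths: 2^18 = 262144
P = 48620/262144 = 12155/65536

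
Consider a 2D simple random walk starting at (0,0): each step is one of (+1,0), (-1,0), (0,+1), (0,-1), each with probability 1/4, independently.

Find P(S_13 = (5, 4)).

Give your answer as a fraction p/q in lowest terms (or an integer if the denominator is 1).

Answer: 16731/8388608

Derivation:
Let h be the number of horizontal steps (so 13-h are vertical). To end at (5,4) need (h+5)/2 right-steps and ((13-h)+4)/2 up-steps.
Sum over h with 5 ≤ h ≤ 9, h ≡ 1 (mod 2), 13-h ≡ 0 (mod 2):
h=5: C(13,5)·C(5,5)·C(8,6) = 1287·1·28 = 36036
h=7: C(13,7)·C(7,6)·C(6,5) = 1716·7·6 = 72072
h=9: C(13,9)·C(9,7)·C(4,4) = 715·36·1 = 25740
Total favorable: 133848
Total paths: 4^13 = 67108864
P = 133848/67108864 = 16731/8388608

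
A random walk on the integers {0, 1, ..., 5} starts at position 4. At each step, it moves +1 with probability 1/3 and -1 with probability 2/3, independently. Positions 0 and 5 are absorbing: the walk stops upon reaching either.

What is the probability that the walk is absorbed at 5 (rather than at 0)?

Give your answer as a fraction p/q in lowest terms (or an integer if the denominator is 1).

Biased walk: p = 1/3, q = 2/3, r = q/p = 2
Gambler's ruin: P(hit 5 before 0 | start at 4) = (1 - r^a)/(1 - r^N)
r^4 = 16; r^5 = 32
P = (1 - 16) / (1 - 32) = -15 / -31 = 15/31

Answer: 15/31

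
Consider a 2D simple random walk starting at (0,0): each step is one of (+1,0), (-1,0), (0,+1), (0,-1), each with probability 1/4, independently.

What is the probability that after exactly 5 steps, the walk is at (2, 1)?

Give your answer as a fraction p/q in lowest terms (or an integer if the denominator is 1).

Let h be the number of horizontal steps (so 5-h are vertical). To end at (2,1) need (h+2)/2 right-steps and ((5-h)+1)/2 up-steps.
Sum over h with 2 ≤ h ≤ 4, h ≡ 0 (mod 2), 5-h ≡ 1 (mod 2):
h=2: C(5,2)·C(2,2)·C(3,2) = 10·1·3 = 30
h=4: C(5,4)·C(4,3)·C(1,1) = 5·4·1 = 20
Total favorable: 50
Total paths: 4^5 = 1024
P = 50/1024 = 25/512

Answer: 25/512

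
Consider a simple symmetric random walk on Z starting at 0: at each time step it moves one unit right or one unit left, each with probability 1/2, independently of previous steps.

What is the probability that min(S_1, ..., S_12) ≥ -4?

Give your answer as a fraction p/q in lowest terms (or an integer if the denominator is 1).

Let f(t,s) = #length-t paths at position s with S_1..S_t all ≥ -4.
f(t,s) = f(t-1,s-1) + f(t-1,s+1) for s ≥ -4; f(t,s) = 0 for s < -4.
t=0: f(0,0)=1
t=1: f(1,-1)=1 f(1,1)=1
t=2: f(2,-2)=1 f(2,0)=2 f(2,2)=1
t=3: f(3,-3)=1 f(3,-1)=3 f(3,1)=3 f(3,3)=1
t=4: f(4,-4)=1 f(4,-2)=4 f(4,0)=6 f(4,2)=4 f(4,4)=1
t=5: f(5,-3)=5 f(5,-1)=10 f(5,1)=10 f(5,3)=5 f(5,5)=1
t=6: f(6,-4)=5 f(6,-2)=15 f(6,0)=20 f(6,2)=15 f(6,4)=6 f(6,6)=1
t=7: f(7,-3)=20 f(7,-1)=35 f(7,1)=35 f(7,3)=21 f(7,5)=7 f(7,7)=1
t=8: f(8,-4)=20 f(8,-2)=55 f(8,0)=70 f(8,2)=56 f(8,4)=28 f(8,6)=8 f(8,8)=1
t=9: f(9,-3)=75 f(9,-1)=125 f(9,1)=126 f(9,3)=84 f(9,5)=36 f(9,7)=9 f(9,9)=1
t=10: f(10,-4)=75 f(10,-2)=200 f(10,0)=251 f(10,2)=210 f(10,4)=120 f(10,6)=45 f(10,8)=10 f(10,10)=1
t=11: f(11,-3)=275 f(11,-1)=451 f(11,1)=461 f(11,3)=330 f(11,5)=165 f(11,7)=55 f(11,9)=11 f(11,11)=1
t=12: f(12,-4)=275 f(12,-2)=726 f(12,0)=912 f(12,2)=791 f(12,4)=495 f(12,6)=220 f(12,8)=66 f(12,10)=12 f(12,12)=1
Σ_s f(12,s) = 3498
P = 3498/4096 = 1749/2048

Answer: 1749/2048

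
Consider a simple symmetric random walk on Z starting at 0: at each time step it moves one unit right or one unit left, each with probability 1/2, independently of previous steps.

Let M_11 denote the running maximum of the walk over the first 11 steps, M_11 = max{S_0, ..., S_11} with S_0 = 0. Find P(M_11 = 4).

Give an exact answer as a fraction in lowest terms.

Answer: 165/2048

Derivation:
Let M_11 = max(S_0,...,S_11). Use the reflection principle: for j ≥ 1, #{paths with M_11 ≥ j} = #{S_11 ≥ j} + #{S_11 ≥ j+1}.
By reflection, #{M_11 ≥ 4} = #{S_11 ≥ 4} + #{S_11 ≥ 5} = 232 + 232 = 464.
#{M_11 ≥ 5} = #{S_11 ≥ 5} + #{S_11 ≥ 6} = 232 + 67 = 299.
#{M_11 = 4} = 464 - 299 = 165.
P(M_11 = 4) = 165/2048 = 165/2048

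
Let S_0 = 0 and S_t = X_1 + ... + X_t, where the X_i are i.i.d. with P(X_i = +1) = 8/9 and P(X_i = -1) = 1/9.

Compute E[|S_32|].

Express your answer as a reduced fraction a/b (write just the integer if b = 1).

S_32 takes values m ≡ 0 (mod 2) with |m| ≤ 32; P(S_32=m) = C(32,(32+m)/2) · (8/9)^((32+m)/2) · (1/9)^((32-m)/2).
Distribution: P(S=-32)=1/3433683820292512484657849089281, P(S=-30)=256/3433683820292512484657849089281, P(S=-28)=31744/3433683820292512484657849089281, P(S=-26)=2539520/3433683820292512484657849089281, P(S=-24)=147292160/3433683820292512484657849089281, P(S=-22)=6598688768/3433683820292512484657849089281, P(S=-20)=26394755072/381520424476945831628649898809, P(S=-18)=784301293568/381520424476945831628649898809, P(S=-16)=19607532339200/381520424476945831628649898809, P(S=-14)=1254882069708800/1144561273430837494885949696427, P(S=-12)=23089830082641920/1144561273430837494885949696427, P(S=-10)=369437281322270720/1144561273430837494885949696427, P(S=-8)=5172121938511790080/1144561273430837494885949696427, P(S=-6)=63656885397068185600/1144561273430837494885949696427, P(S=-4)=691131898596740300800/1144561273430837494885949696427, P(S=-2)=2211622075509568962560/381520424476945831628649898809, P(S=0)=18798787641831336181760/381520424476945831628649898809, P(S=2)=141543812832612413603840/381520424476945831628649898809, P(S=4)=2830876256652248272076800/1144561273430837494885949696427, P(S=6)=16687270565529042445926400/1144561273430837494885949696427, P(S=8)=86773806940751020718817280/1144561273430837494885949696427, P(S=10)=396680260300576094714593280/1144561273430837494885949696427, P(S=12)=1586721041202304378858373120/1144561273430837494885949696427, P(S=14)=5519029708529754361246515200/1144561273430837494885949696427, P(S=16)=5519029708529754361246515200/381520424476945831628649898809, P(S=18)=14128716053836171164791078912/381520424476945831628649898809, P(S=20)=30431080731339445585703862272/381520424476945831628649898809, P(S=22)=486897291701431129371261796352/3433683820292512484657849089281, P(S=24)=695567559573473041958945423360/3433683820292512484657849089281, P(S=26)=767522824356935770437457018880/3433683820292512484657849089281, P(S=28)=614018259485548616349965615104/3433683820292512484657849089281, P(S=30)=316912650057057350374175801344/3433683820292512484657849089281, P(S=32)=79228162514264337593543950336/3433683820292512484657849089281
E[|S_32|] = Σ_m |m|·P(S_32=m) = 9495619464622808480272064513312/381520424476945831628649898809

Answer: 9495619464622808480272064513312/381520424476945831628649898809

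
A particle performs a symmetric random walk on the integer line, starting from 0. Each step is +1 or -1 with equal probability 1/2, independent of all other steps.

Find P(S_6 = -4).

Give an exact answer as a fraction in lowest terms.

Answer: 3/32

Derivation:
To reach position -4 after 6 steps: need 1 step of +1 and 5 of -1.
Favorable paths: C(6,1) = 6
Total paths: 2^6 = 64
P = 6/64 = 3/32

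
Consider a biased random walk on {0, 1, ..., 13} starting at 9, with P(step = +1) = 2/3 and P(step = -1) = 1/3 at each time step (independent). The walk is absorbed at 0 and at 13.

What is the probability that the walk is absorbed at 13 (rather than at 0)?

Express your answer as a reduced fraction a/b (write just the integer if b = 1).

Biased walk: p = 2/3, q = 1/3, r = q/p = 1/2
Gambler's ruin: P(hit 13 before 0 | start at 9) = (1 - r^a)/(1 - r^N)
r^9 = 1/512; r^13 = 1/8192
P = (1 - 1/512) / (1 - 1/8192) = 511/512 / 8191/8192 = 8176/8191

Answer: 8176/8191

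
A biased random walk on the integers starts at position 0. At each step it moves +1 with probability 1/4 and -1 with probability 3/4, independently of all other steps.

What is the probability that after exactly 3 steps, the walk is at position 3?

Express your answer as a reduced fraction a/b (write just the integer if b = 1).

To reach position 3 after 3 steps: need 3 steps of +1 and 0 steps of -1.
Number of such sequences: C(3,3) = 1
Each has probability (1/4)^3 · (3/4)^0 = 1/64
P = 1 · 1/64 = 1/64

Answer: 1/64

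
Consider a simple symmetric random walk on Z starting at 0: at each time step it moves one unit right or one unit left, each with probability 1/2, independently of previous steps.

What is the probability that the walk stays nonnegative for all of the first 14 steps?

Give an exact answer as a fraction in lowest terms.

Answer: 429/2048

Derivation:
Let f(t,s) = #length-t paths at position s with S_1..S_t all ≥ 0.
f(t,s) = f(t-1,s-1) + f(t-1,s+1) for s ≥ 0; f(t,s) = 0 for s < 0.
t=0: f(0,0)=1
t=1: f(1,1)=1
t=2: f(2,0)=1 f(2,2)=1
t=3: f(3,1)=2 f(3,3)=1
t=4: f(4,0)=2 f(4,2)=3 f(4,4)=1
t=5: f(5,1)=5 f(5,3)=4 f(5,5)=1
t=6: f(6,0)=5 f(6,2)=9 f(6,4)=5 f(6,6)=1
t=7: f(7,1)=14 f(7,3)=14 f(7,5)=6 f(7,7)=1
t=8: f(8,0)=14 f(8,2)=28 f(8,4)=20 f(8,6)=7 f(8,8)=1
t=9: f(9,1)=42 f(9,3)=48 f(9,5)=27 f(9,7)=8 f(9,9)=1
t=10: f(10,0)=42 f(10,2)=90 f(10,4)=75 f(10,6)=35 f(10,8)=9 f(10,10)=1
t=11: f(11,1)=132 f(11,3)=165 f(11,5)=110 f(11,7)=44 f(11,9)=10 f(11,11)=1
t=12: f(12,0)=132 f(12,2)=297 f(12,4)=275 f(12,6)=154 f(12,8)=54 f(12,10)=11 f(12,12)=1
t=13: f(13,1)=429 f(13,3)=572 f(13,5)=429 f(13,7)=208 f(13,9)=65 f(13,11)=12 f(13,13)=1
t=14: f(14,0)=429 f(14,2)=1001 f(14,4)=1001 f(14,6)=637 f(14,8)=273 f(14,10)=77 f(14,12)=13 f(14,14)=1
Σ_s f(14,s) = 3432
P = 3432/16384 = 429/2048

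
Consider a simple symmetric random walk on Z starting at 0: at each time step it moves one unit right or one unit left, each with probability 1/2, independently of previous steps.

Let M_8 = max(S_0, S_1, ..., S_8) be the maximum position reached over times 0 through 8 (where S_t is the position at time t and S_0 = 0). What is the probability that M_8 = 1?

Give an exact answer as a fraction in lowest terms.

Let M_8 = max(S_0,...,S_8). Use the reflection principle: for j ≥ 1, #{paths with M_8 ≥ j} = #{S_8 ≥ j} + #{S_8 ≥ j+1}.
By reflection, #{M_8 ≥ 1} = #{S_8 ≥ 1} + #{S_8 ≥ 2} = 93 + 93 = 186.
#{M_8 ≥ 2} = #{S_8 ≥ 2} + #{S_8 ≥ 3} = 93 + 37 = 130.
#{M_8 = 1} = 186 - 130 = 56.
P(M_8 = 1) = 56/256 = 7/32

Answer: 7/32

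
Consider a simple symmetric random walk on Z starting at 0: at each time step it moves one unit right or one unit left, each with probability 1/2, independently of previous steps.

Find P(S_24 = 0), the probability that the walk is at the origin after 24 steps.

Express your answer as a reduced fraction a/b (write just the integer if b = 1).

Answer: 676039/4194304

Derivation:
To return to 0 after 24 steps: need exactly 12 steps of +1 and 12 of -1.
Favorable paths: C(24,12) = 2704156
Total paths: 2^24 = 16777216
P = 2704156/16777216 = 676039/4194304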